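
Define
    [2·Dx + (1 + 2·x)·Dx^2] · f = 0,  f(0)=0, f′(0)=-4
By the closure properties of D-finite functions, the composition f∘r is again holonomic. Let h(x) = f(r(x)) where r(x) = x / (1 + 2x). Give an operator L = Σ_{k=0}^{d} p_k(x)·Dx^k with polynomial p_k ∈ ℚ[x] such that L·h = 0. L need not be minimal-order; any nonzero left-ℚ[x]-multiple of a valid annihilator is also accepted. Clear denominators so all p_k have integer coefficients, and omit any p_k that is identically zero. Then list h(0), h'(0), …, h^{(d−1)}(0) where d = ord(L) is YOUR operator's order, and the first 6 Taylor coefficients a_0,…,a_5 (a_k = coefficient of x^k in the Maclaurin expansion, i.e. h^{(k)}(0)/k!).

f: a_k = 0, -4, 4, -16/3, 8, -64/5, …
L₀ from L_f via x↦r, Dx↦r'^{-1}Dx.
L = (6 + 16·x)·Dx + (1 + 6·x + 8·x^2)·Dx^2  (order 2).
h: a_k = 0, -4, 12, -112/3, 120, -1984/5, …
ICs: h(0) = 0, h′(0) = -4.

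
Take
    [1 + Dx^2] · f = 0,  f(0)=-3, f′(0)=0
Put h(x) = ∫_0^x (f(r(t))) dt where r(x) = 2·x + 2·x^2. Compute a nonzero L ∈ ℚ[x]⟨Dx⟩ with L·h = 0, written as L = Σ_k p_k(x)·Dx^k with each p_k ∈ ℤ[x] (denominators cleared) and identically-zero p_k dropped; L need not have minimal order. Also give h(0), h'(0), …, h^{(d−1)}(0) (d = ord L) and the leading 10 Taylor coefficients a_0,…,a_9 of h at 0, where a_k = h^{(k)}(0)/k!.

L = (4 + 24·x + 48·x^2 + 32·x^3)·Dx - 2·Dx^2 + (1 + 2·x)·Dx^3  (order 3).
h: a_k = 0, -3, 0, 2, 3, 4/5, -4/3, -176/105, -4/5, 208/945, …
ICs: h(0) = 0, h′(0) = -3, h′′(0) = 0.

f: a_k = -3, 0, 3/2, 0, -1/8, 0, 1/240, 0, -1/13440, 0, …
f∘r: x↦r, Dx↦Dx/r' in L_f ⇒ L₀.
Integrate: L := L₀·Dx.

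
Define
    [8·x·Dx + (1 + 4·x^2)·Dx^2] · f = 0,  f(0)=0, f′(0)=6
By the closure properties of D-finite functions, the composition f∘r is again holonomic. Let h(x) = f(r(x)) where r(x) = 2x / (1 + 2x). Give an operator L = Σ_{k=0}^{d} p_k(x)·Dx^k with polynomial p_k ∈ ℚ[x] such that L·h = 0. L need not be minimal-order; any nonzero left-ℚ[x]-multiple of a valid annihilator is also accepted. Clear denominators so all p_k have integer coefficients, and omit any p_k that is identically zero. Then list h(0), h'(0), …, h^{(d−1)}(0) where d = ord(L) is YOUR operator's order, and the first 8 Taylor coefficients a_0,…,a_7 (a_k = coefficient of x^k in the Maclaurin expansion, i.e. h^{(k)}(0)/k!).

f: a_k = 0, 6, 0, -8, 0, 96/5, 0, -384/7, …
Change of var in L_f (x↦r) gives L₀.
L = (4 + 40·x)·Dx + (1 + 4·x + 20·x^2)·Dx^2  (order 2).
h: a_k = 0, 12, -24, -16, 288, -3648/5, -1408, 106752/7, …
ICs: h(0) = 0, h′(0) = 12.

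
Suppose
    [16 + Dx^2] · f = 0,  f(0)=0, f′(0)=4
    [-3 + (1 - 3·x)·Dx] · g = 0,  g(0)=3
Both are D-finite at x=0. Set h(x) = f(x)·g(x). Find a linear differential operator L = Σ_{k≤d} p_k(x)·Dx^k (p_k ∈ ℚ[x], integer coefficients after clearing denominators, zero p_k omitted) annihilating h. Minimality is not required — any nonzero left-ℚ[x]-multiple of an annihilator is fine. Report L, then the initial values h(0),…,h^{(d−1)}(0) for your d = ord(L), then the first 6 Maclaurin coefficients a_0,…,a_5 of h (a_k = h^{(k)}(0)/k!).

f: a_k = 0, 4, 0, -32/3, 0, 128/15, …
g: a_k = 3, 9, 27, 81, 243, 729, …
L₀ := L_f ⊗_s L_g (sym. prod.), ord ≤ 2.
L = (-16 + 48·x) + 6·Dx + (-1 + 3·x)·Dx^2  (order 2).
h: a_k = 0, 12, 36, 76, 228, 3548/5, …
ICs: h(0) = 0, h′(0) = 12.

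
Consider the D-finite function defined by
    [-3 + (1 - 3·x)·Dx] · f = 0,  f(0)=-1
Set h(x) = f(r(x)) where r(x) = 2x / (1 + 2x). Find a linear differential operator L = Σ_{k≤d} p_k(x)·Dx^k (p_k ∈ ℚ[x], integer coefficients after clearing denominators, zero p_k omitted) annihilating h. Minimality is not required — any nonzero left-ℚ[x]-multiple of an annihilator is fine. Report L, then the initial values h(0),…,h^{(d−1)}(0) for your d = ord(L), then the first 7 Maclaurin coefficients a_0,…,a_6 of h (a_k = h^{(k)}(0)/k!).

f: a_k = -1, -3, -9, -27, -81, -243, -729, …
h₀=f(r): pull back L_f along r ⇒ L₀.
L = 6 + (-1 + 2·x + 8·x^2)·Dx  (order 1).
h: a_k = -1, -6, -24, -96, -384, -1536, -6144, …
ICs: h(0) = -1.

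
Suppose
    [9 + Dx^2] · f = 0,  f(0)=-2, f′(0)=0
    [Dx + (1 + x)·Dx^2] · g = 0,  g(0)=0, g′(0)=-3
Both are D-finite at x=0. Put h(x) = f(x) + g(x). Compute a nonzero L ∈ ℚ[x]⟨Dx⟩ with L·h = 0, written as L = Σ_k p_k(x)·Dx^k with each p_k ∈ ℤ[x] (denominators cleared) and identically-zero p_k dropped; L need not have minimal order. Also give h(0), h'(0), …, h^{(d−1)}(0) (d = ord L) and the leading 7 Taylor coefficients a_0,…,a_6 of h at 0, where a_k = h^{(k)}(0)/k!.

f: a_k = -2, 0, 9, 0, -27/4, 0, 81/40, …
g: a_k = 0, -3, 3/2, -1, 3/4, -3/5, 1/2, …
Weyl lclm of L_f,L_g ⇒ L₀ (ord ≤ 4).
L = (135 + 162·x + 81·x^2)·Dx + (99 + 261·x + 243·x^2 + 81·x^3)·Dx^2 + (15 + 18·x + 9·x^2)·Dx^3 + (11 + 29·x + 27·x^2 + 9·x^3)·Dx^4  (order 4).
h: a_k = -2, -3, 21/2, -1, -6, -3/5, 101/40, …
ICs: h(0) = -2, h′(0) = -3, h′′(0) = 21, h′′′(0) = -6.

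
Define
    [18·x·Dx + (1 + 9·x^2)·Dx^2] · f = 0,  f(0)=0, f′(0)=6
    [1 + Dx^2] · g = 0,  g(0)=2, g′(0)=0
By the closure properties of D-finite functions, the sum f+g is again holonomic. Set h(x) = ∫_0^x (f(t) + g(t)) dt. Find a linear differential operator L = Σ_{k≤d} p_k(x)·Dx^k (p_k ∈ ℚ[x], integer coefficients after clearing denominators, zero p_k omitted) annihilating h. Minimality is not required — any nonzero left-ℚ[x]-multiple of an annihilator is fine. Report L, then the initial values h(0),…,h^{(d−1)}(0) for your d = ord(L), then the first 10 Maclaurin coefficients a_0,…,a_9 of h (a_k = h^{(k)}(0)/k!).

L = (-1926·x + 17820·x^3 + 1458·x^5)·Dx^2 + (-17 + 351·x^2 + 4617·x^4 + 729·x^6)·Dx^3 + (-1926·x + 17820·x^3 + 1458·x^5)·Dx^4 + (-17 + 351·x^2 + 4617·x^4 + 729·x^6)·Dx^5  (order 5).
h: a_k = 0, 2, 3, -1/3, -9/2, 1/60, 81/5, -1/2520, -2187/28, 1/181440, …
ICs: h(0) = 0, h′(0) = 2, h′′(0) = 6, h′′′(0) = -2, h′′′′(0) = -108.

f: a_k = 0, 6, 0, -18, 0, 486/5, 0, -4374/7, 0, 4374, …
g: a_k = 2, 0, -1, 0, 1/12, 0, -1/360, 0, 1/20160, 0, …
Sum ⇒ L₀ = lclm(L_f,L_g) in ℚ(x)⟨Dx⟩.
∫: right-multiply L₀ by Dx.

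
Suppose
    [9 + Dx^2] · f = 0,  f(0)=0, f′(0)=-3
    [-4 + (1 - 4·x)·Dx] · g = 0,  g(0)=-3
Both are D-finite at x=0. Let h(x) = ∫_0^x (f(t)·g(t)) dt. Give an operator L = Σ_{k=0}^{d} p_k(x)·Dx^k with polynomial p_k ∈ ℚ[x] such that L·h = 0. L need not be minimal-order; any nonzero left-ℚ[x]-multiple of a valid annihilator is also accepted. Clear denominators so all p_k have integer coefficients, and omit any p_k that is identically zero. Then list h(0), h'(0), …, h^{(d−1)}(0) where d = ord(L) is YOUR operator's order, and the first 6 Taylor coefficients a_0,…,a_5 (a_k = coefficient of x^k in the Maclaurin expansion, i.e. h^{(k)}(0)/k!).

L = (-9 + 36·x)·Dx + 8·Dx^2 + (-1 + 4·x)·Dx^3  (order 3).
h: a_k = 0, 0, 9/2, 12, 261/8, 522/5, …
ICs: h(0) = 0, h′(0) = 0, h′′(0) = 9.

f: a_k = 0, -3, 0, 9/2, 0, -81/40, …
g: a_k = -3, -12, -48, -192, -768, -3072, …
h₀=f·g: eliminate ⇒ L₀, order ≤ 2·1.
h=∫₀ˣh₀: take L = L₀·Dx.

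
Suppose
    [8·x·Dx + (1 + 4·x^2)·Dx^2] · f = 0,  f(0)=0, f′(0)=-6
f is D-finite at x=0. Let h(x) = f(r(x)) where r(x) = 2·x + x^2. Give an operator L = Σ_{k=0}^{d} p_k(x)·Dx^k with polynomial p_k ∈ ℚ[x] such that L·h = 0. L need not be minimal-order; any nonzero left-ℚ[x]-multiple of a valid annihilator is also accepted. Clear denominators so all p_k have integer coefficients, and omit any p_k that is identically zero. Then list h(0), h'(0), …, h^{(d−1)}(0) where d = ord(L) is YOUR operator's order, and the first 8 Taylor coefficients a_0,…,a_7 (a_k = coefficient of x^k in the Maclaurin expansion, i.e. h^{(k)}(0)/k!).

f: a_k = 0, -6, 0, 8, 0, -96/5, 0, 384/7, …
f∘r: x↦r, Dx↦Dx/r' in L_f ⇒ L₀.
L = (-1 + 32·x + 64·x^2 + 48·x^3 + 12·x^4)·Dx + (1 + x + 16·x^2 + 32·x^3 + 20·x^4 + 4·x^5)·Dx^2  (order 2).
h: a_k = 0, -12, -6, 64, 96, -2832/5, -1528, 38400/7, …
ICs: h(0) = 0, h′(0) = -12.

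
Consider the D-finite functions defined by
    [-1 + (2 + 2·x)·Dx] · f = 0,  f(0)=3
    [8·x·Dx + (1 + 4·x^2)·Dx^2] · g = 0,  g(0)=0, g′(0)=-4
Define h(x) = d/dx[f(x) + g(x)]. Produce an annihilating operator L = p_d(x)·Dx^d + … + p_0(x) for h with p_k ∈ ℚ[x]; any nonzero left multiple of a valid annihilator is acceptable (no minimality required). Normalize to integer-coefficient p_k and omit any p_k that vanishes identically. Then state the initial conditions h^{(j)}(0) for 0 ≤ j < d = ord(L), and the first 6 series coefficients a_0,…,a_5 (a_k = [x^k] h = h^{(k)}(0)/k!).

L = (-16 - 40·x + 192·x^2 + 96·x^3) + (-35 - 64·x + 328·x^2 + 768·x^3 + 336·x^4)·Dx + (-2 + 30·x + 48·x^2 + 144·x^3 + 224·x^4 + 96·x^5)·Dx^2  (order 2).
h: a_k = -5/2, -3/4, 265/16, -15/32, -16279/256, -189/512, …
ICs: h(0) = -5/2, h′(0) = -3/4.

f: a_k = 3, 3/2, -3/8, 3/16, -15/128, 21/256, …
g: a_k = 0, -4, 0, 16/3, 0, -64/5, …
L₀ := lclm(L_f,L_g); ord L₀ ≤ 1+2.
Differentiate: ansatz ord ≤ ord L₀ ⇒ L.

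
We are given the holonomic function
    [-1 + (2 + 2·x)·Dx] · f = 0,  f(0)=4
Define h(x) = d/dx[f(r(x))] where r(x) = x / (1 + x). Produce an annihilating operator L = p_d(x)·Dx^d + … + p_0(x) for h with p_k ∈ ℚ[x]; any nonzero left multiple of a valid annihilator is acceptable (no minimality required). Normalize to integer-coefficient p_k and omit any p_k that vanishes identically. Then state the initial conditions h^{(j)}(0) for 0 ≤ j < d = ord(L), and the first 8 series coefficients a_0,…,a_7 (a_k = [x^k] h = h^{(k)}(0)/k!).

L = (-5 - 8·x) + (-2 - 6·x - 4·x^2)·Dx  (order 1).
h: a_k = 2, -5, 39/4, -141/8, 1995/64, -7059/128, 50435/512, -182461/1024, …
ICs: h(0) = 2.

f: a_k = 4, 2, -1/2, 1/4, -5/32, 7/64, -21/256, 33/512, …
L₀ from L_f via x↦r, Dx↦r'^{-1}Dx.
Derive L from L₀ (diff closure).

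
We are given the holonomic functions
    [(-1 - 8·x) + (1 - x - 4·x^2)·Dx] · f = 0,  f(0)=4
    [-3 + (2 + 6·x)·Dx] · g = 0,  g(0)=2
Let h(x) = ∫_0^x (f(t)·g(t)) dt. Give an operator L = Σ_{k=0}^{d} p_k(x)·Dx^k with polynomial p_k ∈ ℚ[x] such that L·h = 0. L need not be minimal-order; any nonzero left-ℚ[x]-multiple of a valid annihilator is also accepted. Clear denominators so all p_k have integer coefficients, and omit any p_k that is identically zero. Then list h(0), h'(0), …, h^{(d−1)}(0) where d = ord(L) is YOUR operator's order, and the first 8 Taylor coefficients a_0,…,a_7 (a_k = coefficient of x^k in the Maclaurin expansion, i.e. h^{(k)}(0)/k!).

f: a_k = 4, 4, 20, 36, 116, 260, 724, 1764, …
g: a_k = 2, 3, -9/4, 27/8, -405/64, 1701/128, -15309/512, 72171/1024, …
L₀ := L_f ⊗_s L_g (sym. prod.), ord ≤ 1.
h=∫₀ˣh₀: take L = L₀·Dx.
L = (5 + 19·x + 36·x^2)·Dx + (-2 - 4·x + 14·x^2 + 24·x^3)·Dx^2  (order 2).
h: a_k = 0, 8, 10, 43/3, 273/8, 4531/80, 28235/192, 242623/896, …
ICs: h(0) = 0, h′(0) = 8.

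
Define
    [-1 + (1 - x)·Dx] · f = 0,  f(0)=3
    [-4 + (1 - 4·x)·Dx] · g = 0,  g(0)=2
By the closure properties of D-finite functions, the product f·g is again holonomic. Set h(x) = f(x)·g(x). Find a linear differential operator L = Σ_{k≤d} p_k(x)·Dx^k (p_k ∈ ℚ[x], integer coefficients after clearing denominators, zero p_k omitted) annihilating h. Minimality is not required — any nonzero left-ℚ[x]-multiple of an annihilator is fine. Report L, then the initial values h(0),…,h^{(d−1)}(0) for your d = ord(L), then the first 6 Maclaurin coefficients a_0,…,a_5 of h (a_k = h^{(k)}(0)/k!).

f: a_k = 3, 3, 3, 3, 3, 3, …
g: a_k = 2, 8, 32, 128, 512, 2048, …
Product ⇒ symmetric product L₀, ord ≤ 1.
L = (-5 + 8·x) + (1 - 5·x + 4·x^2)·Dx  (order 1).
h: a_k = 6, 30, 126, 510, 2046, 8190, …
ICs: h(0) = 6.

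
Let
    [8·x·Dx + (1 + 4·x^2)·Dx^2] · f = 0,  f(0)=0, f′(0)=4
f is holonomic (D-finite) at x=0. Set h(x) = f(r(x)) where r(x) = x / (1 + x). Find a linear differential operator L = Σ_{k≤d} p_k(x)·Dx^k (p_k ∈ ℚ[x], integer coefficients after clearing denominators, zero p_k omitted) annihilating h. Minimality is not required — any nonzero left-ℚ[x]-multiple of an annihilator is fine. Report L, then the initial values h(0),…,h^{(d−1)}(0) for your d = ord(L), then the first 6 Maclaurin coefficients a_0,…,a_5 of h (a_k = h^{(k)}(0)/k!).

f: a_k = 0, 4, 0, -16/3, 0, 64/5, …
Substitute x→r, Dx→(1/r')Dx; clear ⇒ L₀.
L = (2 + 10·x)·Dx + (1 + 2·x + 5·x^2)·Dx^2  (order 2).
h: a_k = 0, 4, -4, -4/3, 12, -76/5, …
ICs: h(0) = 0, h′(0) = 4.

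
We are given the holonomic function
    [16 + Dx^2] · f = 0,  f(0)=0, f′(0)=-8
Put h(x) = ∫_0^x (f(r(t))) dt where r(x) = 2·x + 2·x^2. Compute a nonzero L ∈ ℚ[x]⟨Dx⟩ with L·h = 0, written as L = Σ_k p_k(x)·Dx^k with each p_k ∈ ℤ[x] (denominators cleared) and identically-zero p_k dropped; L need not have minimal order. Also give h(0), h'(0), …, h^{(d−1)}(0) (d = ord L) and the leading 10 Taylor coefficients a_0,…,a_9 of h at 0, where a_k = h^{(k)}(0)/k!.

f: a_k = 0, -8, 0, 64/3, 0, -256/15, 0, 2048/315, 0, -4096/2835, …
h₀=f(r): pull back L_f along r ⇒ L₀.
h=∫h₀ ⇒ L = L₀·Dx.
L = (64 + 384·x + 768·x^2 + 512·x^3)·Dx - 2·Dx^2 + (1 + 2·x)·Dx^3  (order 3).
h: a_k = 0, 0, -8, -16/3, 128/3, 512/5, -256/45, -2560/7, -182272/315, 16384/405, …
ICs: h(0) = 0, h′(0) = 0, h′′(0) = -16.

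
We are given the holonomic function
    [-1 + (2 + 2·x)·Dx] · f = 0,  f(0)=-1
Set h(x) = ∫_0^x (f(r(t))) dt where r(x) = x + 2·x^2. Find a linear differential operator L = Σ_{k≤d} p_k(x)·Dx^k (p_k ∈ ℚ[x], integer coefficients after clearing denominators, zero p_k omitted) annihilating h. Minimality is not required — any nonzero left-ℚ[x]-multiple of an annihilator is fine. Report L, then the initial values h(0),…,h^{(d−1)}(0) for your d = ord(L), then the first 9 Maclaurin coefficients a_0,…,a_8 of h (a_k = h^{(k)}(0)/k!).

f: a_k = -1, -1/2, 1/8, -1/16, 5/128, -7/256, 21/1024, -33/2048, 429/32768, …
L₀ from L_f via x↦r, Dx↦r'^{-1}Dx.
h=∫₀ˣh₀: take L = L₀·Dx.
L = (-1 - 4·x)·Dx + (2 + 2·x + 4·x^2)·Dx^2  (order 2).
h: a_k = 0, -1, -1/4, -7/24, 7/64, 21/640, -119/1536, 27/1024, 791/16384, …
ICs: h(0) = 0, h′(0) = -1.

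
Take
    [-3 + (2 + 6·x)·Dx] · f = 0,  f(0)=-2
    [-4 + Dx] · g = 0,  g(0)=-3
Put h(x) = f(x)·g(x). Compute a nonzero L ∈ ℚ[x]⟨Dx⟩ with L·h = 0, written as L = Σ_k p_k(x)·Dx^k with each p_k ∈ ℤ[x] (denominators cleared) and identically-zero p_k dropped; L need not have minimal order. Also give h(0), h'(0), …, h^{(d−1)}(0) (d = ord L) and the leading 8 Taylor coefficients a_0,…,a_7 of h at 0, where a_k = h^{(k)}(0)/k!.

f: a_k = -2, -3, 9/4, -27/8, 405/64, -1701/128, 15309/512, -72171/1024, …
g: a_k = -3, -12, -24, -32, -32, -128/5, -256/15, -1024/105, …
h₀=f·g: eliminate ⇒ L₀, order ≤ 1·1.
L = (-11 - 24·x) + (2 + 6·x)·Dx  (order 1).
h: a_k = 6, 33, 309/4, 953/8, 8161/64, 76883/640, 497863/7680, 9695729/107520, …
ICs: h(0) = 6.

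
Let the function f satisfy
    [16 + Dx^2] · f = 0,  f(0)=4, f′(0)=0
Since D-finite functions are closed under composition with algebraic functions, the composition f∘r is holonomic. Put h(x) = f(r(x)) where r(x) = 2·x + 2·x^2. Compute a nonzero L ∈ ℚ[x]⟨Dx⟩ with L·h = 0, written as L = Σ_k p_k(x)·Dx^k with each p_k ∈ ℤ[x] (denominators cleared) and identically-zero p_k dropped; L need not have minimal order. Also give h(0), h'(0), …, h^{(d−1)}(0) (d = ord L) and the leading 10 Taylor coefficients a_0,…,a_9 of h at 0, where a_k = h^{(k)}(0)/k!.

f: a_k = 4, 0, -32, 0, 128/3, 0, -1024/45, 0, 2048/315, 0, …
h₀=f(r): pull back L_f along r ⇒ L₀.
L = (64 + 384·x + 768·x^2 + 512·x^3) - 2·Dx + (1 + 2·x)·Dx^2  (order 2).
h: a_k = 4, 0, -128, -256, 1664/3, 8192/3, 118784/45, -90112/15, -6141952/315, -4980736/315, …
ICs: h(0) = 4, h′(0) = 0.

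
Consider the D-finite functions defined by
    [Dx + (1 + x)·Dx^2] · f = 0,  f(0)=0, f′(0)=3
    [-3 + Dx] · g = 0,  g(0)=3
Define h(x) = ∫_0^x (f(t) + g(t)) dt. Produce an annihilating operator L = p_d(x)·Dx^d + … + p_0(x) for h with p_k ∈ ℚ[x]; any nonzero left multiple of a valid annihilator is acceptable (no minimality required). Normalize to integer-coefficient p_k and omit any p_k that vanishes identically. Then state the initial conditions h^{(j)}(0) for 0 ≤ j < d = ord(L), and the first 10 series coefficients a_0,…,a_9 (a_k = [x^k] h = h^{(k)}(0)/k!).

L = (-15 - 9·x)·Dx^2 + (-7 - 18·x - 9·x^2)·Dx^3 + (4 + 7·x + 3·x^2)·Dx^4  (order 4).
h: a_k = 0, 3, 6, 4, 29/8, 15/8, 89/80, 29/80, 969/4480, 169/13440, …
ICs: h(0) = 0, h′(0) = 3, h′′(0) = 12, h′′′(0) = 24.

f: a_k = 0, 3, -3/2, 1, -3/4, 3/5, -1/2, 3/7, -3/8, 1/3, …
g: a_k = 3, 9, 27/2, 27/2, 81/8, 243/40, 243/80, 729/560, 2187/4480, 729/4480, …
Weyl lclm of L_f,L_g ⇒ L₀ (ord ≤ 3).
∫: right-multiply L₀ by Dx.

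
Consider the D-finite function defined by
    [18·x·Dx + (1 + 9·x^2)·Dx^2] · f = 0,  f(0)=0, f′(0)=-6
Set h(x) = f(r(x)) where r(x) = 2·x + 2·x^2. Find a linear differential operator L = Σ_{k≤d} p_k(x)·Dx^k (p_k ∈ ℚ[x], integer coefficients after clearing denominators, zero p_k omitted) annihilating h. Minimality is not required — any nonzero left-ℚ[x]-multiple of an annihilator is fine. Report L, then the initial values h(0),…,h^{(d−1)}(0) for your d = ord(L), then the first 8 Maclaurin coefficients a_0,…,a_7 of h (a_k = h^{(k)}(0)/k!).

L = (-2 + 72·x + 288·x^2 + 432·x^3 + 216·x^4)·Dx + (1 + 2·x + 36·x^2 + 144·x^3 + 180·x^4 + 72·x^5)·Dx^2  (order 2).
h: a_k = 0, -12, -12, 144, 432, -13392/5, -15408, 342144/7, …
ICs: h(0) = 0, h′(0) = -12.

f: a_k = 0, -6, 0, 18, 0, -486/5, 0, 4374/7, …
h₀=f(r): pull back L_f along r ⇒ L₀.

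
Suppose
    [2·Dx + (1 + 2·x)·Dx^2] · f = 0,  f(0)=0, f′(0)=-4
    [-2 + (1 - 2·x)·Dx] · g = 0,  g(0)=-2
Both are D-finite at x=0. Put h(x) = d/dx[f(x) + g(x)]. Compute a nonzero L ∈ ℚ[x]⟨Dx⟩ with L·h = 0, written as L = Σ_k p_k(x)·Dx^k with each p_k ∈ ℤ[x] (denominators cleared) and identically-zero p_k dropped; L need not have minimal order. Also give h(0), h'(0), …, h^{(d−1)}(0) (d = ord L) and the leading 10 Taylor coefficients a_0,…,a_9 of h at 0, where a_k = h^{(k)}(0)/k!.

f: a_k = 0, -4, 4, -16/3, 8, -64/5, 64/3, -256/7, 64, -1024/9, …
g: a_k = -2, -4, -8, -16, -32, -64, -128, -256, -512, -1024, …
f+g: L₀ = lclm(L_f,L_g), ord ≤ 2+1.
Derive L from L₀ (diff closure).
L = (-40 - 16·x) + (-8 - 64·x - 32·x^2)·Dx + (3 + 2·x - 12·x^2 - 8·x^3)·Dx^2  (order 2).
h: a_k = -8, -8, -64, -96, -384, -640, -2048, -3584, -10240, -18432, …
ICs: h(0) = -8, h′(0) = -8.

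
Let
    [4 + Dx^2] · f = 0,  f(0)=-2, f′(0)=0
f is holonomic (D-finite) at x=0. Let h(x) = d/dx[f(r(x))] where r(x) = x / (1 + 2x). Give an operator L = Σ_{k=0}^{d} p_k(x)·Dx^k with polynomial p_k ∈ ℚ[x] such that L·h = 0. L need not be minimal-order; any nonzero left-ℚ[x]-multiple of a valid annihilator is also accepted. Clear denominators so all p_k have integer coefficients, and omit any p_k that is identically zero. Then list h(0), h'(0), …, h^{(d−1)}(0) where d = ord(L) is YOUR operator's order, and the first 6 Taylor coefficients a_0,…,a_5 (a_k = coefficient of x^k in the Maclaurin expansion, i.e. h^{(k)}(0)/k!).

f: a_k = -2, 0, 4, 0, -4/3, 0, …
h₀=f(r): pull back L_f along r ⇒ L₀.
Differentiate: ansatz ord ≤ ord L₀ ⇒ L.
L = (28 + 96·x + 96·x^2) + (12 + 72·x + 144·x^2 + 96·x^3)·Dx + (1 + 8·x + 24·x^2 + 32·x^3 + 16·x^4)·Dx^2  (order 2).
h: a_k = 0, 8, -48, 560/3, -1760/3, 24016/15, …
ICs: h(0) = 0, h′(0) = 8.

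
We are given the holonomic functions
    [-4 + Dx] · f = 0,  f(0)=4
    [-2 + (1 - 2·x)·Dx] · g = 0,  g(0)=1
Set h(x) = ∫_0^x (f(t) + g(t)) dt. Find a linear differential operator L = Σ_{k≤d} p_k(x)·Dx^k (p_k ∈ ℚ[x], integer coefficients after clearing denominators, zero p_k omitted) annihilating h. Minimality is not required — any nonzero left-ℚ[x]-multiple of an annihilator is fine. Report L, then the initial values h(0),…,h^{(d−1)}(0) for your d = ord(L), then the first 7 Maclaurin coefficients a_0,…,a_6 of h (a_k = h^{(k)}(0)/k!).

L = 32·x·Dx + (4 - 32·x + 32·x^2)·Dx^2 + (-1 + 6·x - 8·x^2)·Dx^3  (order 3).
h: a_k = 0, 5, 9, 12, 38/3, 176/15, 496/45, …
ICs: h(0) = 0, h′(0) = 5, h′′(0) = 18.

f: a_k = 4, 16, 32, 128/3, 128/3, 512/15, 1024/45, …
g: a_k = 1, 2, 4, 8, 16, 32, 64, …
h₀=f+g: left-lcm gives L₀, ord ≤ 2.
h=∫₀ˣh₀: take L = L₀·Dx.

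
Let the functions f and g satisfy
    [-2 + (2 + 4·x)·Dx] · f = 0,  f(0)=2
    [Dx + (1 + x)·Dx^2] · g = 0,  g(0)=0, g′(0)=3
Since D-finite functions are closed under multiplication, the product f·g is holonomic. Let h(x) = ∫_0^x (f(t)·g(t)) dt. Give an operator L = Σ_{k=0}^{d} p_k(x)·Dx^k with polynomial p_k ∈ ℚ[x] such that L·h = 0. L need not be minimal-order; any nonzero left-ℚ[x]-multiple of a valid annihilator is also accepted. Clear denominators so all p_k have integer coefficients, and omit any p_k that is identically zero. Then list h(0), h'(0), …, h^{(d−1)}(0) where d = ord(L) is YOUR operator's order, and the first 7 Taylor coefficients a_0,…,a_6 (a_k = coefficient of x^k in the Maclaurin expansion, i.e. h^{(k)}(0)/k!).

L = (2 + x)·Dx + (-1 - 2·x)·Dx^2 + (1 + 5·x + 8·x^2 + 4·x^3)·Dx^3  (order 3).
h: a_k = 0, 0, 3, 1, -1, 1, -131/120, …
ICs: h(0) = 0, h′(0) = 0, h′′(0) = 6.

f: a_k = 2, 2, -1, 1, -5/4, 7/4, -21/8, …
g: a_k = 0, 3, -3/2, 1, -3/4, 3/5, -1/2, …
Sym-product of L_f,L_g gives L₀ (≤ ord 2).
∫: right-multiply L₀ by Dx.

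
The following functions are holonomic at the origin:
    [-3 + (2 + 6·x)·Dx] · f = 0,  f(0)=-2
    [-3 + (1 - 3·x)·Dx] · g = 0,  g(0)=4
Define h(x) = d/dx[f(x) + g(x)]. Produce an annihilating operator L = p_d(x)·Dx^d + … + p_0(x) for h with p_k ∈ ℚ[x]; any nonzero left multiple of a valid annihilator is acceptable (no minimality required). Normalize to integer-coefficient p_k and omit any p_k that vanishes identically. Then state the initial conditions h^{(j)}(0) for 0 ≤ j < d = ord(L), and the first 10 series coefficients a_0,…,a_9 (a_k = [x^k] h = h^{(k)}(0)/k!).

f: a_k = -2, -3, 9/4, -27/8, 405/64, -1701/128, 15309/512, -72171/1024, 2814669/16384, -14073345/32768, …
g: a_k = 4, 12, 36, 108, 324, 972, 2916, 8748, 26244, 78732, …
Sum ⇒ L₀ = lclm(L_f,L_g) in ℚ(x)⟨Dx⟩.
Derive L from L₀ (diff closure).
L = (-162 - 162·x) + (-63 - 486·x - 567·x^2)·Dx + (10 + 18·x - 90·x^2 - 162·x^3)·Dx^2  (order 2).
h: a_k = 9, 153/2, 2511/8, 21141/16, 613575/128, 4524903/256, 62200467/1024, 432796365/2048, 23092351479/32768, 155511151155/65536, …
ICs: h(0) = 9, h′(0) = 153/2.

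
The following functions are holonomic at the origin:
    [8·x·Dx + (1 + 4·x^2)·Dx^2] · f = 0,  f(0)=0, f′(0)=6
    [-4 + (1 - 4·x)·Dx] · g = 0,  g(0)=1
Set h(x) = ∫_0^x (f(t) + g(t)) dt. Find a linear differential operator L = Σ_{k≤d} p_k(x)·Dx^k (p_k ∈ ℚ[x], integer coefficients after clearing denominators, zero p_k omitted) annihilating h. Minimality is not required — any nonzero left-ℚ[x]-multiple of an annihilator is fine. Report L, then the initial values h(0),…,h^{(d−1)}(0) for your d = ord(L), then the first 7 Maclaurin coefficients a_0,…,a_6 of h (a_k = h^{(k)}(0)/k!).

f: a_k = 0, 6, 0, -8, 0, 96/5, 0, …
g: a_k = 1, 4, 16, 64, 256, 1024, 4096, …
L₀ := lclm(L_f,L_g); ord L₀ ≤ 2+1.
∫: right-multiply L₀ by Dx.
L = (8 - 128·x - 96·x^2)·Dx^2 + (-13 + 8·x - 100·x^2 - 96·x^3)·Dx^3 + (1 - 3·x - 12·x^3 - 16·x^4)·Dx^4  (order 4).
h: a_k = 0, 1, 5, 16/3, 14, 256/5, 2608/15, …
ICs: h(0) = 0, h′(0) = 1, h′′(0) = 10, h′′′(0) = 32.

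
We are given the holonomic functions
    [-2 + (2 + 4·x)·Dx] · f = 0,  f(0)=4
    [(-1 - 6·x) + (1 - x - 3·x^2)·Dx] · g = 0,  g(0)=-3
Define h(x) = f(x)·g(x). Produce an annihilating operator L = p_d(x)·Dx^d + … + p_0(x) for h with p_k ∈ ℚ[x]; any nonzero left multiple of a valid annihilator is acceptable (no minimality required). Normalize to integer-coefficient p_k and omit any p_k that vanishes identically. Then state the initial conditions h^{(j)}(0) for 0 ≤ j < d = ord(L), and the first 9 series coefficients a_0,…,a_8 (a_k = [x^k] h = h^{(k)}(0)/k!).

f: a_k = 4, 4, -2, 2, -5/2, 7/2, -21/4, 33/4, -429/32, …
g: a_k = -3, -3, -12, -21, -57, -120, -291, -651, -1524, …
f·g: L₀ = L_f ⊗_s L_g, ord ≤ 1·1.
L = (2 + 7·x + 9·x^2) + (-1 - x + 5·x^2 + 6·x^3)·Dx  (order 1).
h: a_k = -12, -24, -54, -132, -573/2, -693, -6147/4, -7281/2, -262737/32, …
ICs: h(0) = -12.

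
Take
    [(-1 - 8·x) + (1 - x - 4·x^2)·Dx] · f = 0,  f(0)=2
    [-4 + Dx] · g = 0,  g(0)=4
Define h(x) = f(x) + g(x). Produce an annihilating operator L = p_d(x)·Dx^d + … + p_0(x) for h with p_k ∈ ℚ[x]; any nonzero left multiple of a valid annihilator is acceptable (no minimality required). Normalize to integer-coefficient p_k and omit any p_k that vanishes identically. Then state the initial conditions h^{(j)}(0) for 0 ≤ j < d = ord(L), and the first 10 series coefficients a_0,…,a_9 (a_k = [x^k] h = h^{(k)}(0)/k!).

L = (-24 + 16·x - 576·x^2 - 512·x^3) + (-6 + 56·x + 208·x^2 - 128·x^3 - 256·x^4)·Dx + (3 - 15·x - 16·x^2 + 64·x^3 + 64·x^4)·Dx^2  (order 2).
h: a_k = 6, 18, 42, 182/3, 302/3, 2462/15, 17314/45, 281926/315, 735998/315, 16615622/2835, …
ICs: h(0) = 6, h′(0) = 18.

f: a_k = 2, 2, 10, 18, 58, 130, 362, 882, 2330, 5858, …
g: a_k = 4, 16, 32, 128/3, 128/3, 512/15, 1024/45, 4096/315, 2048/315, 8192/2835, …
h₀=f+g: left-lcm gives L₀, ord ≤ 2.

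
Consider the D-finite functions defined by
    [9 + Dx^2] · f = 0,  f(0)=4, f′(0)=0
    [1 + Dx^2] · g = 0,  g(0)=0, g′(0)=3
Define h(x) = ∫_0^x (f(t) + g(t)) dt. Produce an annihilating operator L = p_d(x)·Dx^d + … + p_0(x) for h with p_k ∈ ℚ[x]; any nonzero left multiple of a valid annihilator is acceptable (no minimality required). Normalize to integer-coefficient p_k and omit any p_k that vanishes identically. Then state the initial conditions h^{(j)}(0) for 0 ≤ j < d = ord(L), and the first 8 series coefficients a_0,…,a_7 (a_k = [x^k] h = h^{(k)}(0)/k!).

L = 9·Dx + 10·Dx^3 + Dx^5  (order 5).
h: a_k = 0, 4, 3/2, -6, -1/8, 27/10, 1/240, -81/140, …
ICs: h(0) = 0, h′(0) = 4, h′′(0) = 3, h′′′(0) = -36, h′′′′(0) = -3.

f: a_k = 4, 0, -18, 0, 27/2, 0, -81/20, 0, …
g: a_k = 0, 3, 0, -1/2, 0, 1/40, 0, -1/1680, …
Weyl lclm of L_f,L_g ⇒ L₀ (ord ≤ 4).
h=∫h₀ ⇒ L = L₀·Dx.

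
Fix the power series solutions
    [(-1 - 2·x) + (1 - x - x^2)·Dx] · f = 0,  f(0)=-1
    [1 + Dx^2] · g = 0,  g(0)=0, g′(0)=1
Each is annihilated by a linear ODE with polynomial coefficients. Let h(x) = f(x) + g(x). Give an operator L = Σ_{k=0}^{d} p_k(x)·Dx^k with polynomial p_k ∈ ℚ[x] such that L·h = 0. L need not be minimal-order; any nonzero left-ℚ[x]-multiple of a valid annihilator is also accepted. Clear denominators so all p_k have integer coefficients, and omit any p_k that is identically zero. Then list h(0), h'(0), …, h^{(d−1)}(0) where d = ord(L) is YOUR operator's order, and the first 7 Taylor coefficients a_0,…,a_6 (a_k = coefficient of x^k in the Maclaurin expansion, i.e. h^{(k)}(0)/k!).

L = (19 + 48·x + 31·x^2 + 24·x^3 + 5·x^4 + 2·x^5) + (-5 + x + 4·x^2 + 7·x^3 + 6·x^4 + 3·x^5 + x^6)·Dx + (19 + 48·x + 31·x^2 + 24·x^3 + 5·x^4 + 2·x^5)·Dx^2 + (-5 + x + 4·x^2 + 7·x^3 + 6·x^4 + 3·x^5 + x^6)·Dx^3  (order 3).
h: a_k = -1, 0, -2, -19/6, -5, -959/120, -13, …
ICs: h(0) = -1, h′(0) = 0, h′′(0) = -4.

f: a_k = -1, -1, -2, -3, -5, -8, -13, …
g: a_k = 0, 1, 0, -1/6, 0, 1/120, 0, …
L₀ := lclm(L_f,L_g); ord L₀ ≤ 1+2.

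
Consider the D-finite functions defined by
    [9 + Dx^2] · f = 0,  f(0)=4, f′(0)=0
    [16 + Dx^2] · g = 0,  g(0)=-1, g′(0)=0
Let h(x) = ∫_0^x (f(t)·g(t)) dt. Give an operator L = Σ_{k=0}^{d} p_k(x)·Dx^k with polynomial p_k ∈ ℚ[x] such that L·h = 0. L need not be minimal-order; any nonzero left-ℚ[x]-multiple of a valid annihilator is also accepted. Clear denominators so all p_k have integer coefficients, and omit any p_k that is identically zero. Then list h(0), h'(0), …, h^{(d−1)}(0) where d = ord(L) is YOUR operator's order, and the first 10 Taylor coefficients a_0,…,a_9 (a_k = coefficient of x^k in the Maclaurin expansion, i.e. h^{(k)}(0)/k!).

L = 49·Dx + 50·Dx^3 + Dx^5  (order 5).
h: a_k = 0, -4, 0, 50/3, 0, -1201/30, 0, 11765/252, 0, -2882401/90720, …
ICs: h(0) = 0, h′(0) = -4, h′′(0) = 0, h′′′(0) = 100, h′′′′(0) = 0.

f: a_k = 4, 0, -18, 0, 27/2, 0, -81/20, 0, 729/1120, 0, …
g: a_k = -1, 0, 8, 0, -32/3, 0, 256/45, 0, -512/315, 0, …
L₀ := L_f ⊗_s L_g (sym. prod.), ord ≤ 4.
Integrate: L := L₀·Dx.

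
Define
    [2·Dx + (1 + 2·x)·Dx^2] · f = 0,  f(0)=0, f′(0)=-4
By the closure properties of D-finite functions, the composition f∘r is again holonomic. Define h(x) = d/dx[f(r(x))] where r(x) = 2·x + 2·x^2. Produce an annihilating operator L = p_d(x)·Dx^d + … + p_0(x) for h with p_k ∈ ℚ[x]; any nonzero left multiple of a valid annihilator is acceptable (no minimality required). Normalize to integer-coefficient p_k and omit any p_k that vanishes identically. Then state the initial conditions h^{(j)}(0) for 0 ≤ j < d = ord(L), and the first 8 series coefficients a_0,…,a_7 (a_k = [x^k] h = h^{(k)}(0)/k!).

L = 2 + (1 + 2·x)·Dx  (order 1).
h: a_k = -8, 16, -32, 64, -128, 256, -512, 1024, …
ICs: h(0) = -8.

f: a_k = 0, -4, 4, -16/3, 8, -64/5, 64/3, -256/7, …
h₀=f(r): pull back L_f along r ⇒ L₀.
h₀' ⇒ L via d/dx closure of L₀.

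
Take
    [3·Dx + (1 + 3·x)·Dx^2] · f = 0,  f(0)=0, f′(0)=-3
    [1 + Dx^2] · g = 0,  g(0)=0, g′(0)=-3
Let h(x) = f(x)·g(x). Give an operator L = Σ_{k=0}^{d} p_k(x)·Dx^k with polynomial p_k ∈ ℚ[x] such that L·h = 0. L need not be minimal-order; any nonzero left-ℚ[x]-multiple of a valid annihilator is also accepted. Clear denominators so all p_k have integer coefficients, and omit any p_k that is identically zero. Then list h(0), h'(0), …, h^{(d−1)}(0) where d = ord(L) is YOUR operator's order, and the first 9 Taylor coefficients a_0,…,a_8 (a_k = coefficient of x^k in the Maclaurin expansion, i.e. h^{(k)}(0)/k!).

L = (-203 - 222·x - 189·x^2 + 432·x^3 + 324·x^4) + (-84 - 108·x + 648·x^2 + 648·x^3)·Dx + (-208 - 228·x - 54·x^2 + 864·x^3 + 648·x^4)·Dx^2 + (-84 - 108·x + 648·x^2 + 648·x^3)·Dx^3 + (-5 - 6·x + 135·x^2 + 432·x^3 + 324·x^4)·Dx^4  (order 4).
h: a_k = 0, 0, 9, -27/2, 51/2, -117/2, 1131/8, -28359/80, 511397/560, …
ICs: h(0) = 0, h′(0) = 0, h′′(0) = 18, h′′′(0) = -81.

f: a_k = 0, -3, 9/2, -9, 81/4, -243/5, 243/2, -2187/7, 6561/8, …
g: a_k = 0, -3, 0, 1/2, 0, -1/40, 0, 1/1680, 0, …
h₀=f·g: eliminate ⇒ L₀, order ≤ 2·2.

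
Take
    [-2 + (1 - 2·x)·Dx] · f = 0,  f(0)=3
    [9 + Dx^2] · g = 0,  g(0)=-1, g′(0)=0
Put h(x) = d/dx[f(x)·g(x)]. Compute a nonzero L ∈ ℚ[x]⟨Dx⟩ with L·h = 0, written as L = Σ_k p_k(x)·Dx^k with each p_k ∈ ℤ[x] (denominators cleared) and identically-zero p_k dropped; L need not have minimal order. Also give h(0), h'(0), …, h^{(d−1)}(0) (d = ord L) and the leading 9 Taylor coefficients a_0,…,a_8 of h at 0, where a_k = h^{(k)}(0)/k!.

f: a_k = 3, 6, 12, 24, 48, 96, 192, 384, 768, …
g: a_k = -1, 0, 9/2, 0, -27/8, 0, 81/80, 0, -729/4480, …
L₀ := L_f ⊗_s L_g (sym. prod.), ord ≤ 2.
h=h₀': d/dx-closure on L₀ ⇒ L.
L = (1 - 36·x + 36·x^2) + (-4 + 8·x)·Dx + (1 - 4·x + 4·x^2)·Dx^2  (order 2).
h: a_k = -6, 3, 9, -33/2, -165/4, -3231/40, -7539/40, -48687/112, -438183/448, …
ICs: h(0) = -6, h′(0) = 3.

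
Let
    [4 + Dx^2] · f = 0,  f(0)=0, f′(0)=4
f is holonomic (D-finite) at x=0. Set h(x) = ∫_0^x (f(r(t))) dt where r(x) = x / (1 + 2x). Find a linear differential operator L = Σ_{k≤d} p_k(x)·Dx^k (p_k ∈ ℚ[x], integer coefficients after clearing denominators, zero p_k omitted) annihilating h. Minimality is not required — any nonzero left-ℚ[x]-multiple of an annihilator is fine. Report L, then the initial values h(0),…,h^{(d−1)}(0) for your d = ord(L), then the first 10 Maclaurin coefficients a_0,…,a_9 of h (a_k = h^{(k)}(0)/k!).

L = 4·Dx + (4 + 24·x + 48·x^2 + 32·x^3)·Dx^2 + (1 + 8·x + 24·x^2 + 32·x^3 + 16·x^4)·Dx^3  (order 3).
h: a_k = 0, 0, 2, -8/3, 10/3, -16/5, 4/45, 80/7, -13862/315, 50912/405, …
ICs: h(0) = 0, h′(0) = 0, h′′(0) = 4.

f: a_k = 0, 4, 0, -8/3, 0, 8/15, 0, -16/315, 0, 8/2835, …
h₀=f(r): pull back L_f along r ⇒ L₀.
∫: right-multiply L₀ by Dx.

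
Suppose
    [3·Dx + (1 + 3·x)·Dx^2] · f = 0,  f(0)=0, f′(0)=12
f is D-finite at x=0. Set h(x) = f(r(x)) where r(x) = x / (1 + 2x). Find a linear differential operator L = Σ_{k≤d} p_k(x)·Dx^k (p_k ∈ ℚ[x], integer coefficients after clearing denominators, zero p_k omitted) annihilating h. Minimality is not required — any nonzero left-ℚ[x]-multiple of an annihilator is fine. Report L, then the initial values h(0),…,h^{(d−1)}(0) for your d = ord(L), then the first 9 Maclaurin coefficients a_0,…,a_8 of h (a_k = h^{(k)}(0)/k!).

f: a_k = 0, 12, -18, 36, -81, 972/5, -486, 8748/7, -6561/2, …
h₀=f(r): pull back L_f along r ⇒ L₀.
L = (7 + 20·x)·Dx + (1 + 7·x + 10·x^2)·Dx^2  (order 2).
h: a_k = 0, 12, -42, 156, -609, 12372/5, -10374, 311988/7, -390369/2, …
ICs: h(0) = 0, h′(0) = 12.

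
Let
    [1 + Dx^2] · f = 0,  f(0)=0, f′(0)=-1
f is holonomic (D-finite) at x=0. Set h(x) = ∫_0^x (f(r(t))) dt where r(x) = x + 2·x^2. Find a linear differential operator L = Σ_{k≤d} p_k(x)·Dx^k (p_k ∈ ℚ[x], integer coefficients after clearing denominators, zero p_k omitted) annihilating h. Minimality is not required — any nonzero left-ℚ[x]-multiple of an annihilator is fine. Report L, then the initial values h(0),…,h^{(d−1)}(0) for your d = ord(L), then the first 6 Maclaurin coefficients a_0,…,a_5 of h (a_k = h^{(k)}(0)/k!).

f: a_k = 0, -1, 0, 1/6, 0, -1/120, …
L₀ from L_f via x↦r, Dx↦r'^{-1}Dx.
h=∫₀ˣh₀: take L = L₀·Dx.
L = (1 + 12·x + 48·x^2 + 64·x^3)·Dx - 4·Dx^2 + (1 + 4·x)·Dx^3  (order 3).
h: a_k = 0, 0, -1/2, -2/3, 1/24, 1/5, …
ICs: h(0) = 0, h′(0) = 0, h′′(0) = -1.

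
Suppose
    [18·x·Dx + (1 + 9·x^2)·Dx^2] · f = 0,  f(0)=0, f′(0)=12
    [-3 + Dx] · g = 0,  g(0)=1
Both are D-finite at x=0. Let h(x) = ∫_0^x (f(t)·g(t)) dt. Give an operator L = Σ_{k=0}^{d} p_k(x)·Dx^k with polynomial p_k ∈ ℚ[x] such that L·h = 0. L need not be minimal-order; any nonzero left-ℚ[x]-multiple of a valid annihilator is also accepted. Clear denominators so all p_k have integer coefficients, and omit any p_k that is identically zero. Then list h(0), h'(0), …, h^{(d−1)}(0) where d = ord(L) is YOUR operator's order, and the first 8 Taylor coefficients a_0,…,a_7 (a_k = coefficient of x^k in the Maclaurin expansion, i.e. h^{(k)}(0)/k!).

f: a_k = 0, 12, 0, -36, 0, 972/5, 0, -8748/7, …
g: a_k = 1, 3, 9/2, 9/2, 27/8, 81/40, 81/80, 243/560, …
Product ⇒ symmetric product L₀, ord ≤ 2.
∫: right-multiply L₀ by Dx.
L = (9 - 54·x + 81·x^2)·Dx + (-6 + 18·x - 54·x^2)·Dx^2 + (1 + 9·x^2)·Dx^3  (order 3).
h: a_k = 0, 0, 6, 12, 9/2, -54/5, 243/20, 891/14, …
ICs: h(0) = 0, h′(0) = 0, h′′(0) = 12.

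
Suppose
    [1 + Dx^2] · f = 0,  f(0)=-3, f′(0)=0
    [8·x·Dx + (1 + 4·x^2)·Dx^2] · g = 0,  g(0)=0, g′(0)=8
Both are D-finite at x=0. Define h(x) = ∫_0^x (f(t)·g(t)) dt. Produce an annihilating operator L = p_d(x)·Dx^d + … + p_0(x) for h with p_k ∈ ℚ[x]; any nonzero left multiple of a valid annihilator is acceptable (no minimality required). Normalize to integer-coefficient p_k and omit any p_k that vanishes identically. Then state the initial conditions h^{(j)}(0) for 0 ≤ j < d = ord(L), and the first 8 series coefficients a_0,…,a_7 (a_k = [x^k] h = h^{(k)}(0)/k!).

L = (85 + 944·x^2 + 416·x^4 + 256·x^6 + 256·x^8)·Dx + (144·x + 704·x^3 + 768·x^5 + 1024·x^7)·Dx^2 + (90 + 992·x^2 + 576·x^4 + 512·x^6 + 512·x^8)·Dx^3 + (144·x + 704·x^3 + 768·x^5 + 1024·x^7)·Dx^4 + (5 + 48·x^2 + 160·x^4 + 256·x^6 + 256·x^8)·Dx^5  (order 5).
h: a_k = 0, 0, -12, 0, 11, 0, -469/30, 0, …
ICs: h(0) = 0, h′(0) = 0, h′′(0) = -24, h′′′(0) = 0, h′′′′(0) = 264.

f: a_k = -3, 0, 3/2, 0, -1/8, 0, 1/240, 0, …
g: a_k = 0, 8, 0, -32/3, 0, 128/5, 0, -512/7, …
Product ⇒ symmetric product L₀, ord ≤ 4.
h=∫h₀ ⇒ L = L₀·Dx.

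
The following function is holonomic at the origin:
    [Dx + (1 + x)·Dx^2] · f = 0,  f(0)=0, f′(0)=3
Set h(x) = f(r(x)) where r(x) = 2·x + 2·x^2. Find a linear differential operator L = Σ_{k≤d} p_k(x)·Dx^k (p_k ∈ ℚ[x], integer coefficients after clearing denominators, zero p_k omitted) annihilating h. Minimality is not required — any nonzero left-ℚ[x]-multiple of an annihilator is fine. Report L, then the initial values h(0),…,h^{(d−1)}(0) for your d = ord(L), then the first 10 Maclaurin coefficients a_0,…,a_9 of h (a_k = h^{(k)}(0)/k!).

f: a_k = 0, 3, -3/2, 1, -3/4, 3/5, -1/2, 3/7, -3/8, 1/3, …
Substitute x→r, Dx→(1/r')Dx; clear ⇒ L₀.
L = (4·x + 4·x^2)·Dx + (1 + 4·x + 6·x^2 + 4·x^3)·Dx^2  (order 2).
h: a_k = 0, 6, 0, -4, 6, -24/5, 0, 48/7, -12, 32/3, …
ICs: h(0) = 0, h′(0) = 6.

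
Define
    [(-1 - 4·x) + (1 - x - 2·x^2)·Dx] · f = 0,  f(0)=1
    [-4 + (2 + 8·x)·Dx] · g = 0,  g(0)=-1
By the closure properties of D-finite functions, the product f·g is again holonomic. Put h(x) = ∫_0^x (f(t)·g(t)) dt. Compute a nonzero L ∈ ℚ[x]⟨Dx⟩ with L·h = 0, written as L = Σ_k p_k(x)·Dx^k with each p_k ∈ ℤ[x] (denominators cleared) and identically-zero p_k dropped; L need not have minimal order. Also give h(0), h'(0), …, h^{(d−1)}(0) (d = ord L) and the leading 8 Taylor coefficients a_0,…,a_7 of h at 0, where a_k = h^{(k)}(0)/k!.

f: a_k = 1, 1, 3, 5, 11, 21, 43, 85, …
g: a_k = -1, -2, 2, -4, 10, -28, 84, -264, …
L₀ := L_f ⊗_s L_g (sym. prod.), ord ≤ 1.
h=∫h₀ ⇒ L = L₀·Dx.
L = (3 + 6·x + 12·x^2)·Dx + (-1 - 3·x + 6·x^2 + 8·x^3)·Dx^2  (order 2).
h: a_k = 0, -1, -3/2, -1, -13/4, -9/5, -21/2, 3/7, …
ICs: h(0) = 0, h′(0) = -1.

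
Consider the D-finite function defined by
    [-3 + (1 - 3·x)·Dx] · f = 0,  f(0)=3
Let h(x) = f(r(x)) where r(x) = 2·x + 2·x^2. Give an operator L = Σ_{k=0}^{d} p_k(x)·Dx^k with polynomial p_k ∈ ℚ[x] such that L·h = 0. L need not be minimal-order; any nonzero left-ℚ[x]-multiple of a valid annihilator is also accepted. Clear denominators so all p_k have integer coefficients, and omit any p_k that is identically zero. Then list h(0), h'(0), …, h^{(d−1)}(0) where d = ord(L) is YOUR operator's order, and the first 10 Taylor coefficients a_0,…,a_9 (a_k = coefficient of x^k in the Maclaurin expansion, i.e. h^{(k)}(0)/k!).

f: a_k = 3, 9, 27, 81, 243, 729, 2187, 6561, 19683, 59049, …
h₀=f(r): pull back L_f along r ⇒ L₀.
L = (6 + 12·x) + (-1 + 6·x + 6·x^2)·Dx  (order 1).
h: a_k = 3, 18, 126, 864, 5940, 40824, 280584, 1928448, 13254192, 91095840, …
ICs: h(0) = 3.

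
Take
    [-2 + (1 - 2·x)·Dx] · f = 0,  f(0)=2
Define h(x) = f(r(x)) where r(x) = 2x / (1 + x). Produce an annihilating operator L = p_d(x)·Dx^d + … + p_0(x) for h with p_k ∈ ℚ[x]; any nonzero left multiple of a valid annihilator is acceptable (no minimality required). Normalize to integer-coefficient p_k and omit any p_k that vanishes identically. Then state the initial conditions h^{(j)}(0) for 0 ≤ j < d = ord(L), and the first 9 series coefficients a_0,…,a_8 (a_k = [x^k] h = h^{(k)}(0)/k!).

f: a_k = 2, 4, 8, 16, 32, 64, 128, 256, 512, …
Substitute x→r, Dx→(1/r')Dx; clear ⇒ L₀.
L = 4 + (-1 + 2·x + 3·x^2)·Dx  (order 1).
h: a_k = 2, 8, 24, 72, 216, 648, 1944, 5832, 17496, …
ICs: h(0) = 2.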